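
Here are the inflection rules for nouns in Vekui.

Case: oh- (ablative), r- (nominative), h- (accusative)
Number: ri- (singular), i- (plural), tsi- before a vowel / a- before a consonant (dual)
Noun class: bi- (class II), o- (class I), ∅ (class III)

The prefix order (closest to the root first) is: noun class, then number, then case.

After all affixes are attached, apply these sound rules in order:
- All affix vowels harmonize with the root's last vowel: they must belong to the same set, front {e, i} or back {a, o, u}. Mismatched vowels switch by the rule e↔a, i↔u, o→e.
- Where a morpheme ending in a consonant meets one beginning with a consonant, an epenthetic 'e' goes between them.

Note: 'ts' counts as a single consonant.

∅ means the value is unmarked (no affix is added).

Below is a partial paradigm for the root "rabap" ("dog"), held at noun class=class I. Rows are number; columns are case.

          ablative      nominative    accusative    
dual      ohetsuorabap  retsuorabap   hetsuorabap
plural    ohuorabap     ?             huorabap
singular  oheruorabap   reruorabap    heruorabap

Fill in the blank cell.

ruorabap

Attach noun class class I o- → orabap.
Attach number plural i- → iorabap.
Attach case nominative r- → riorabap.
Apply vowel harmony: riorabap → ruorabap.
Epenthesis: no change.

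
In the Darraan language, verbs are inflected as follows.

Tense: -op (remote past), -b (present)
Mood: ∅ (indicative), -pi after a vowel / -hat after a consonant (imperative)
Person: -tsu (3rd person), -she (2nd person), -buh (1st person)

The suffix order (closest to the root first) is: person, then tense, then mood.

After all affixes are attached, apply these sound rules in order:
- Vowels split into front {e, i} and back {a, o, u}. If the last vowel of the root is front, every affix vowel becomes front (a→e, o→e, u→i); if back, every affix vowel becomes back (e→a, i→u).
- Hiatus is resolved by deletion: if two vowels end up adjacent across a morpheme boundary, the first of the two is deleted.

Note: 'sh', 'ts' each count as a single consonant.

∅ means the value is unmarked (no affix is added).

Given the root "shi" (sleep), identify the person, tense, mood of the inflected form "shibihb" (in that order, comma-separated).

Segment: shi-buh-b.
person: -buh → 1st person.
tense: -b → present.
mood: ∅ → indicative.

1st person, present, indicative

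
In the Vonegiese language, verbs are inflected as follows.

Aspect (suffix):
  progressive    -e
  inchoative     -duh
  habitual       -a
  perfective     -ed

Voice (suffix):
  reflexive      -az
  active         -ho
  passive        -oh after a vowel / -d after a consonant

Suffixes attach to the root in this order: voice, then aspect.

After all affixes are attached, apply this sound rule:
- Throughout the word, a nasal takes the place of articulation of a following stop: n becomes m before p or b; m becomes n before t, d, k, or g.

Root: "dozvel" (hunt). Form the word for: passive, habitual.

dozvelda

Attach voice passive -d (after consonant 'l') → dozveld.
Attach aspect habitual -a → dozvelda.
Nasal assimilation: no change.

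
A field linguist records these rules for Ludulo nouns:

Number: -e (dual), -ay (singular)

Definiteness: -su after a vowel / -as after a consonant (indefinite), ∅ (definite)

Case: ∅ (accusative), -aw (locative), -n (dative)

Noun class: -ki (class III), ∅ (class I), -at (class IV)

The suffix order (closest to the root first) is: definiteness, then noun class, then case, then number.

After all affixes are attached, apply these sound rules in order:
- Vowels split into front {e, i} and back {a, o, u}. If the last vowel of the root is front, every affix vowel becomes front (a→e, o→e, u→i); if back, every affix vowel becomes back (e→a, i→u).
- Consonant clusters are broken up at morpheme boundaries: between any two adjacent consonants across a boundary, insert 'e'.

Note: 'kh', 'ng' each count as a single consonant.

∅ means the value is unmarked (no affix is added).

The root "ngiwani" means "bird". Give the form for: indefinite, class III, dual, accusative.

Attach definiteness indefinite -su (after vowel 'i') → ngiwanisu.
Attach noun class class III -ki → ngiwanisuki.
case = accusative: zero marking, form stays ngiwanisuki.
Attach number dual -e → ngiwanisukie.
Apply vowel harmony: ngiwanisukie → ngiwanisikie.
Epenthesis: no change.

ngiwanisikie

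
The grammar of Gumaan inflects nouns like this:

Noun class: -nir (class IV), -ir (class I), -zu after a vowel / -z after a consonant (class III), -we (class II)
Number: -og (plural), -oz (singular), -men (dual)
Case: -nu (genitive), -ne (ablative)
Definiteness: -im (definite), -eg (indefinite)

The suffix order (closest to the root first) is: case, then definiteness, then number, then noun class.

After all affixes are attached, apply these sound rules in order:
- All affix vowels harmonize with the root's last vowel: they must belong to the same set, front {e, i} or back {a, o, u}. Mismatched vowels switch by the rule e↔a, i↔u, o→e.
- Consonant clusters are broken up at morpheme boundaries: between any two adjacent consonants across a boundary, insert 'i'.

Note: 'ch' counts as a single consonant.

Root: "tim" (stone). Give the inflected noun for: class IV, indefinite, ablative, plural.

Attach case ablative -ne → timne.
Attach definiteness indefinite -eg → timneeg.
Attach number plural -og → timneegog.
Attach noun class class IV -nir → timneegognir.
Apply vowel harmony: timneegognir → timneegegnir.
Apply epenthesis: timneegegnir → timineegeginir.

timineegeginir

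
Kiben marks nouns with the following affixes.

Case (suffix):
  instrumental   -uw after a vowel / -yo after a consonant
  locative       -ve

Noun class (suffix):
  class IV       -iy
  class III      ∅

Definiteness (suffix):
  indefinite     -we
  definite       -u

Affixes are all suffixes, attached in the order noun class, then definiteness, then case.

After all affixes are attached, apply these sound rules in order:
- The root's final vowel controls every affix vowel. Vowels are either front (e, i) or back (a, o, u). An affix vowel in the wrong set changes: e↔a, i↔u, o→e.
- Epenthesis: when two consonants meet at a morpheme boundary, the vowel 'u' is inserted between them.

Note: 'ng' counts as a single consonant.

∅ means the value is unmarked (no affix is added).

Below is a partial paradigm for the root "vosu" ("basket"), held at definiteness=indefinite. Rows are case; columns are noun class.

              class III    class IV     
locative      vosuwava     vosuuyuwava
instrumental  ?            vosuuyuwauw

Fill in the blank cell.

vosuwauw

noun class = class III: zero marking, form stays vosu.
Attach definiteness indefinite -we → vosuwe.
Attach case instrumental -uw (after vowel 'e') → vosuweuw.
Apply vowel harmony: vosuweuw → vosuwauw.
Epenthesis: no change.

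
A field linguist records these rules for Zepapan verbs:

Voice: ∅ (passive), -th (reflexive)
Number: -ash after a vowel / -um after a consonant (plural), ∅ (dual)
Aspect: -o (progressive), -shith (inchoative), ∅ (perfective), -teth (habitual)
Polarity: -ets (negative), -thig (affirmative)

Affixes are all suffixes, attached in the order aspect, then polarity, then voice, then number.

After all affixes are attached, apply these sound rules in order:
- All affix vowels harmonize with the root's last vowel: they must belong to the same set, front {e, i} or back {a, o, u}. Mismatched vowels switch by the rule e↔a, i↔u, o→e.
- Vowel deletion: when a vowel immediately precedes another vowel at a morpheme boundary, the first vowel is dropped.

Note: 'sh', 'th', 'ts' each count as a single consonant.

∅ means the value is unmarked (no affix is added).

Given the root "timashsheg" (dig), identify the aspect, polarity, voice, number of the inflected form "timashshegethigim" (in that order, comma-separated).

progressive, affirmative, passive, plural

Segment: timashsheg-o-thig-um.
aspect: -o → progressive.
polarity: -thig → affirmative.
voice: ∅ → passive.
number: -ash/um → plural.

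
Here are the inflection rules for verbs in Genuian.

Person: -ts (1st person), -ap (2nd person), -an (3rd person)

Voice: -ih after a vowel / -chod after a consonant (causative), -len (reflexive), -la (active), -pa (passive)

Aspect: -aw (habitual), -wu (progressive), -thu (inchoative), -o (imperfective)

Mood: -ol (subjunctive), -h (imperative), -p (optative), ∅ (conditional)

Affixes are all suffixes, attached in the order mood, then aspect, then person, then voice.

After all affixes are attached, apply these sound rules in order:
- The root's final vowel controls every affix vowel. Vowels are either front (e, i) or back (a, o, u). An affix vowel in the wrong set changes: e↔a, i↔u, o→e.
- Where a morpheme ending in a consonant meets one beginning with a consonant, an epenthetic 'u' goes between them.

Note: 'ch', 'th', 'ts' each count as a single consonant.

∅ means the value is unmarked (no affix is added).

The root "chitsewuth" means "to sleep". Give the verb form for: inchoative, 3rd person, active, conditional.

chitsewuthuthuanula

mood = conditional: zero marking, form stays chitsewuth.
Attach aspect inchoative -thu → chitsewuththu.
Attach person 3rd person -an → chitsewuththuan.
Attach voice active -la → chitsewuththuanla.
Vowel harmony: no change.
Apply epenthesis: chitsewuththuanla → chitsewuthuthuanula.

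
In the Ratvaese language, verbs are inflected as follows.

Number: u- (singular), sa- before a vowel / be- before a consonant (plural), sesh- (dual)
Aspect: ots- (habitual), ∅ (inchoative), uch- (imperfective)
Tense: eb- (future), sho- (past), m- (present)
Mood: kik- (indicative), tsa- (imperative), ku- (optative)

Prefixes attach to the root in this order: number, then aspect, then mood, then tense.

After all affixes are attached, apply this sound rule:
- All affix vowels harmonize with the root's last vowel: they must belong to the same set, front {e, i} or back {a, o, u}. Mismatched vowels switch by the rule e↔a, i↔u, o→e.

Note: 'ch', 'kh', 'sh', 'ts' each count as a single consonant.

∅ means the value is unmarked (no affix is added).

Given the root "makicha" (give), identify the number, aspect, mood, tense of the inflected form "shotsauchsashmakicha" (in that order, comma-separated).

dual, imperfective, imperative, past

Segment: sho-tsa-uch-sesh-makicha.
number: sesh- → dual.
aspect: uch- → imperfective.
mood: tsa- → imperative.
tense: sho- → past.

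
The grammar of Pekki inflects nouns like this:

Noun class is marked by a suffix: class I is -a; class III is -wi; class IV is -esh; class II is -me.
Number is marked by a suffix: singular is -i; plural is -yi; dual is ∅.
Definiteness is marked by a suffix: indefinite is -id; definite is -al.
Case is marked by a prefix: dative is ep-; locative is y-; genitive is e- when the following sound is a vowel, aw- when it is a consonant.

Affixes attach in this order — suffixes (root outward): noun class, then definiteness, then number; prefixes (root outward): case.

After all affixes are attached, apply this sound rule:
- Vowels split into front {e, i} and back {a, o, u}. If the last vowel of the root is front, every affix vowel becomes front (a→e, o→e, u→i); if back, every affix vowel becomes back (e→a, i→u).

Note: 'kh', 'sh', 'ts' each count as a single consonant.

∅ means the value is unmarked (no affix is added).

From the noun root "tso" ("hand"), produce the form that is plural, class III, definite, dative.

Attach noun class class III -wi → tsowi.
Attach definiteness definite -al → tsowial.
Attach number plural -yi → tsowialyi.
Attach case dative ep- → eptsowialyi.
Apply vowel harmony: eptsowialyi → aptsowualyu.

aptsowualyu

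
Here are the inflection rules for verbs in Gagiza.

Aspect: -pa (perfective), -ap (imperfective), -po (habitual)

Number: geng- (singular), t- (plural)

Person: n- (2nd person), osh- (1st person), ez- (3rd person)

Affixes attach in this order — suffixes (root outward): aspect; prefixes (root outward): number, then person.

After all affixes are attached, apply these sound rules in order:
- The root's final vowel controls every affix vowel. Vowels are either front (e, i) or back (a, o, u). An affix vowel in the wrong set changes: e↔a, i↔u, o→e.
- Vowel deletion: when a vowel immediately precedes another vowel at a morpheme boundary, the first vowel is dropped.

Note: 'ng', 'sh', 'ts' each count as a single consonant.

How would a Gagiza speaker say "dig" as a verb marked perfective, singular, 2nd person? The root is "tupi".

ngengtupipe

Attach number singular geng- → gengtupi.
Attach aspect perfective -pa → gengtupipa.
Attach person 2nd person n- → ngengtupipa.
Apply vowel harmony: ngengtupipa → ngengtupipe.
Vowel deletion: no change.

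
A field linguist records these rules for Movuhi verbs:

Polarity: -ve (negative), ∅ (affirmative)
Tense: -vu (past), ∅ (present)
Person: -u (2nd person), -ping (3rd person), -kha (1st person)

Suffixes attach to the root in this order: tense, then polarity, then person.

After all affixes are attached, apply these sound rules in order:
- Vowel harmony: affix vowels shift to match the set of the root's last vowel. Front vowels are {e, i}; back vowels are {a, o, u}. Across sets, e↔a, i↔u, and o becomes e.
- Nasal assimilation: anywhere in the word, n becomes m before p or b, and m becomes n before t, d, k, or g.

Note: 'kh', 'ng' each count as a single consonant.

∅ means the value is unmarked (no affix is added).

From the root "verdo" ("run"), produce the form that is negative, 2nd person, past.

verdovuvau

Attach tense past -vu → verdovu.
Attach polarity negative -ve → verdovuve.
Attach person 2nd person -u → verdovuveu.
Apply vowel harmony: verdovuveu → verdovuvau.
Nasal assimilation: no change.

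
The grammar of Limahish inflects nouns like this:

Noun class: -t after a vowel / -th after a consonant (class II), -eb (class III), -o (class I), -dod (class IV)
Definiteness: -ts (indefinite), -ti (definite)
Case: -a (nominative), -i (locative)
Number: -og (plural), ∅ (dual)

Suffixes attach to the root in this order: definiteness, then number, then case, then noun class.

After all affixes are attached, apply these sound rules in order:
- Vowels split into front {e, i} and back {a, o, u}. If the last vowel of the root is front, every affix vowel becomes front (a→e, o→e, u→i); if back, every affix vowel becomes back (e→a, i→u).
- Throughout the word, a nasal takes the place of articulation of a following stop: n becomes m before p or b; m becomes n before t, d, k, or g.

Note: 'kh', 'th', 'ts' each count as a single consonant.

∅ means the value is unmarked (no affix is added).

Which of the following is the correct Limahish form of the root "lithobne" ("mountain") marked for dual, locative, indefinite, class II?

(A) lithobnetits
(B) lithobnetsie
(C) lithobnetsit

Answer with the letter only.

C

Attach definiteness indefinite -ts → lithobnets.
number = dual: zero marking, form stays lithobnets.
Attach case locative -i → lithobnetsi.
Attach noun class class II -t (after vowel 'i') → lithobnetsit.
Vowel harmony: no change.
Nasal assimilation: no change.
So the correct form is lithobnetsit, option (C).
(B) lithobnetsie is wrong: it uses class I instead of class II for noun class.
(A) lithobnetits is wrong: it has the affixes in the wrong order.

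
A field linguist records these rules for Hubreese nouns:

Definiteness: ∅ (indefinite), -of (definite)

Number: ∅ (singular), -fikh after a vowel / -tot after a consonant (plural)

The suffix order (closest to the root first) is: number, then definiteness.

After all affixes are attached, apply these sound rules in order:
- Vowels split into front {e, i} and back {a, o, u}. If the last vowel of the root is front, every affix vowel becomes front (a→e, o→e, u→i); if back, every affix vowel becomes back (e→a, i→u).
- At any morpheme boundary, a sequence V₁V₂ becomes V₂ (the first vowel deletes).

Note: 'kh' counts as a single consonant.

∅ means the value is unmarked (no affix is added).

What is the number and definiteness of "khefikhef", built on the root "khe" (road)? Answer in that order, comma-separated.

plural, definite

Segment: khe-fikh-of.
number: -fikh/tot → plural.
definiteness: -of → definite.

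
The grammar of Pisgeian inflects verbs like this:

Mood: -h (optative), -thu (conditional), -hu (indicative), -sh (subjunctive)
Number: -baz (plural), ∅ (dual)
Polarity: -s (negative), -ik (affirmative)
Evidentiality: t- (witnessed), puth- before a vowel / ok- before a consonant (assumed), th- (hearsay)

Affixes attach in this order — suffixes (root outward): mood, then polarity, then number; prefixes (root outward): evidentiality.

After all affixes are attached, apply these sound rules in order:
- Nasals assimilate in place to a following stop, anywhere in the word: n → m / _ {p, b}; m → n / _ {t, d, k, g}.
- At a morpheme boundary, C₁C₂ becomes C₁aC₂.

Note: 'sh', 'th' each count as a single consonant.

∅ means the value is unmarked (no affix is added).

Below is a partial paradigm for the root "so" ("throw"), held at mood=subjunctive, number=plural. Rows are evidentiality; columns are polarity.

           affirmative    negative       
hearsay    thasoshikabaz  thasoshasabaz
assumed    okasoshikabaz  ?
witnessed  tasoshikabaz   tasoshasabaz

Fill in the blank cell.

okasoshasabaz

Attach mood subjunctive -sh → sosh.
Attach evidentiality assumed ok- (before consonant 's') → oksosh.
Attach polarity negative -s → oksoshs.
Attach number plural -baz → oksoshsbaz.
Nasal assimilation: no change.
Apply epenthesis: oksoshsbaz → okasoshasabaz.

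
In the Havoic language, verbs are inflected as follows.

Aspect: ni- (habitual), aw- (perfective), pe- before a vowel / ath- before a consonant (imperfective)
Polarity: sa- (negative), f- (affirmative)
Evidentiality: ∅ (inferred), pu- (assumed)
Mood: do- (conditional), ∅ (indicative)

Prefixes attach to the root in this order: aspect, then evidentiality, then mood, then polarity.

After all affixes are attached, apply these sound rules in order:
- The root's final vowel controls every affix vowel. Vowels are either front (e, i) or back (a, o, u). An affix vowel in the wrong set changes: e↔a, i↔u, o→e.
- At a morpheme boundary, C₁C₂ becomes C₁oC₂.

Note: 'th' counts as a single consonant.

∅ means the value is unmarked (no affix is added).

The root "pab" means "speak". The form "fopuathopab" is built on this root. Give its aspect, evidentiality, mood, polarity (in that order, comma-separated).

imperfective, assumed, indicative, affirmative

Segment: f-pu-ath-pab.
aspect: pe/ath- → imperfective.
evidentiality: pu- → assumed.
mood: ∅ → indicative.
polarity: f- → affirmative.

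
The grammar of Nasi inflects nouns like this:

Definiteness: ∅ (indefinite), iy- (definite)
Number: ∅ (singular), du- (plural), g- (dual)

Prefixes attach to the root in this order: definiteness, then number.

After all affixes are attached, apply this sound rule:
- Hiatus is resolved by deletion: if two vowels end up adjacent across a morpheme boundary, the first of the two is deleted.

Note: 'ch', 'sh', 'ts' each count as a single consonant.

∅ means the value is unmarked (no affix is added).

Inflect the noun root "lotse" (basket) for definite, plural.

Attach definiteness definite iy- → iylotse.
Attach number plural du- → duiylotse.
Apply vowel deletion: duiylotse → diylotse.

diylotse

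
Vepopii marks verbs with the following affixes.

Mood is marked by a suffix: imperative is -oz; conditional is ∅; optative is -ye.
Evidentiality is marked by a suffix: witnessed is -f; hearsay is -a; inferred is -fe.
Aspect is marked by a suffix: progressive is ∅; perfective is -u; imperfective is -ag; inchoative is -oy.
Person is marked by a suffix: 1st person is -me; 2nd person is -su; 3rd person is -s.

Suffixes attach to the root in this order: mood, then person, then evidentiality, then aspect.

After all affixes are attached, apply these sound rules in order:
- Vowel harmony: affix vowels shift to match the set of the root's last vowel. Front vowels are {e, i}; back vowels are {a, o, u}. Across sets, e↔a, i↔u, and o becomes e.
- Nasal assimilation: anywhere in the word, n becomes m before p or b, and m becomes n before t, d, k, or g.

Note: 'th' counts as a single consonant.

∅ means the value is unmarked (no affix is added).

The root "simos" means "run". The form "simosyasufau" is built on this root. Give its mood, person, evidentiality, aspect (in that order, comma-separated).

optative, 2nd person, inferred, perfective

Segment: simos-ye-su-fe-u.
mood: -ye → optative.
person: -su → 2nd person.
evidentiality: -fe → inferred.
aspect: -u → perfective.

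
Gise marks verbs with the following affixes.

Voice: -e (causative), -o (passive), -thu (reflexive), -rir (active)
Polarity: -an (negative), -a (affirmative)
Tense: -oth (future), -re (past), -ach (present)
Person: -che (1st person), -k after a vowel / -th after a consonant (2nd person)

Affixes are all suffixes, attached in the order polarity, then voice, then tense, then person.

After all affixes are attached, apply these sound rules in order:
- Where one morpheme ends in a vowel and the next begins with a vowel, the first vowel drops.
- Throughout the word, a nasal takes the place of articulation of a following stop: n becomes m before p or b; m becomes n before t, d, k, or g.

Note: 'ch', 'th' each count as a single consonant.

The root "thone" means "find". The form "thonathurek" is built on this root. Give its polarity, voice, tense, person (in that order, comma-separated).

Segment: thone-a-thu-re-k.
polarity: -a → affirmative.
voice: -thu → reflexive.
tense: -re → past.
person: -k/th → 2nd person.

affirmative, reflexive, past, 2nd person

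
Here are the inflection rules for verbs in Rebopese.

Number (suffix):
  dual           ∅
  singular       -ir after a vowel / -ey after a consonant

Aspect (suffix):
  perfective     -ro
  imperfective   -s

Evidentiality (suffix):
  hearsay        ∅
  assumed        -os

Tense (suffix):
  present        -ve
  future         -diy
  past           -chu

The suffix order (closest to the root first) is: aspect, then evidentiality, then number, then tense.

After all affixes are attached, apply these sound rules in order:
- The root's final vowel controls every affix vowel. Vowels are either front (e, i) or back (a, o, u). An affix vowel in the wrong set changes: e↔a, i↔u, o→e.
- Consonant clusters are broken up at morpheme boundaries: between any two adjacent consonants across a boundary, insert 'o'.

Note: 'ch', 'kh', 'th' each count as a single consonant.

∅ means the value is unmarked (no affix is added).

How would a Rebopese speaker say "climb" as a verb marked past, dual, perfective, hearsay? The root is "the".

Attach aspect perfective -ro → thero.
evidentiality = hearsay: zero marking, form stays thero.
number = dual: zero marking, form stays thero.
Attach tense past -chu → therochu.
Apply vowel harmony: therochu → therechi.
Epenthesis: no change.

therechi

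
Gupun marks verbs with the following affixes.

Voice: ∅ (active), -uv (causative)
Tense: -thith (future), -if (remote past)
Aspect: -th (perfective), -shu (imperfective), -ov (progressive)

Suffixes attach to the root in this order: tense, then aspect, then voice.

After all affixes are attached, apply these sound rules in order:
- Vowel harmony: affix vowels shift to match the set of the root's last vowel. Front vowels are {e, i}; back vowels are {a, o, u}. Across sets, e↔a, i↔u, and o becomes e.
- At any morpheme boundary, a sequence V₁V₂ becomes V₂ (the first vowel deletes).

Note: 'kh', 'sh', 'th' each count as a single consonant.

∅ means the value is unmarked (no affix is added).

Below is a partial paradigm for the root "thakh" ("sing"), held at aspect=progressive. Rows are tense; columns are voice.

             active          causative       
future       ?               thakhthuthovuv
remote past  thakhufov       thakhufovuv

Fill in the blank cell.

thakhthuthov

Attach tense future -thith → thakhthith.
Attach aspect progressive -ov → thakhthithov.
voice = active: zero marking, form stays thakhthithov.
Apply vowel harmony: thakhthithov → thakhthuthov.
Vowel deletion: no change.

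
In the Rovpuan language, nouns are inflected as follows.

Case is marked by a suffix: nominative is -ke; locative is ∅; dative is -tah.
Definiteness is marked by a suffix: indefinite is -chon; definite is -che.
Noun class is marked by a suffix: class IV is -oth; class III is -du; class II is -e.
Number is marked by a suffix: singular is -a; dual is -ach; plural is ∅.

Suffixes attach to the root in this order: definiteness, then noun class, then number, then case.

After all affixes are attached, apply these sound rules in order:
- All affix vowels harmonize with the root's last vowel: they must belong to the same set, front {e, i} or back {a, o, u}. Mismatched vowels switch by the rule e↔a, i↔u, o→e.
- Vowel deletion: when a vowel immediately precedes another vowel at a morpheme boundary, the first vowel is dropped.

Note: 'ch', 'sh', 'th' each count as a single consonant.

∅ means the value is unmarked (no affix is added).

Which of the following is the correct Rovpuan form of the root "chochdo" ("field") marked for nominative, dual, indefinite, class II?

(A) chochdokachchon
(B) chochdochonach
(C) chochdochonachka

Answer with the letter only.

C

Attach definiteness indefinite -chon → chochdochon.
Attach noun class class II -e → chochdochone.
Attach number dual -ach → chochdochoneach.
Attach case nominative -ke → chochdochoneachke.
Apply vowel harmony: chochdochoneachke → chochdochonaachka.
Apply vowel deletion: chochdochonaachka → chochdochonachka.
So the correct form is chochdochonachka, option (C).
(B) chochdochonach is wrong: it uses locative instead of nominative for case.
(A) chochdokachchon is wrong: it has the affixes in the wrong order.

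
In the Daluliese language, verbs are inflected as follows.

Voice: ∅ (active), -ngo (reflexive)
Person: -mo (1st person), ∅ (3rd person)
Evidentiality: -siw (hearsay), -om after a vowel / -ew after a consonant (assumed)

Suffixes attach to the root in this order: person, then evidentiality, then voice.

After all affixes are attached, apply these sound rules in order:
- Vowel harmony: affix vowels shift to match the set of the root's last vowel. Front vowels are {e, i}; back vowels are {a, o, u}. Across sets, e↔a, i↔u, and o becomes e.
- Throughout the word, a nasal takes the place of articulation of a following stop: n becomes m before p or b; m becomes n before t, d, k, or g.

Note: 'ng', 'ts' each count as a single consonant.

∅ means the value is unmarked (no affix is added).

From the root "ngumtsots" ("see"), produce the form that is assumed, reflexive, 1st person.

Attach person 1st person -mo → ngumtsotsmo.
Attach evidentiality assumed -om (after vowel 'o') → ngumtsotsmoom.
Attach voice reflexive -ngo → ngumtsotsmoomngo.
Vowel harmony: no change.
Nasal assimilation: no change.

ngumtsotsmoomngo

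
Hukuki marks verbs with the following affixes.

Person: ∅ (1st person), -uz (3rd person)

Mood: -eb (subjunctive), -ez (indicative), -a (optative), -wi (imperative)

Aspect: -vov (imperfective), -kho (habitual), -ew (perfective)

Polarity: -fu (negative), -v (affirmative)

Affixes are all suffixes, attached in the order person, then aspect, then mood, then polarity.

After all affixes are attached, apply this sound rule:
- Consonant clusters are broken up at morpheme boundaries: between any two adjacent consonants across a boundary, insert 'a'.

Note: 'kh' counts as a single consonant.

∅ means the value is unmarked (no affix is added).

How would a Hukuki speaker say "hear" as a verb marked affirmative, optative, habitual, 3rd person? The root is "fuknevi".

Attach person 3rd person -uz → fukneviuz.
Attach aspect habitual -kho → fukneviuzkho.
Attach mood optative -a → fukneviuzkhoa.
Attach polarity affirmative -v → fukneviuzkhoav.
Apply epenthesis: fukneviuzkhoav → fukneviuzakhoav.

fukneviuzakhoav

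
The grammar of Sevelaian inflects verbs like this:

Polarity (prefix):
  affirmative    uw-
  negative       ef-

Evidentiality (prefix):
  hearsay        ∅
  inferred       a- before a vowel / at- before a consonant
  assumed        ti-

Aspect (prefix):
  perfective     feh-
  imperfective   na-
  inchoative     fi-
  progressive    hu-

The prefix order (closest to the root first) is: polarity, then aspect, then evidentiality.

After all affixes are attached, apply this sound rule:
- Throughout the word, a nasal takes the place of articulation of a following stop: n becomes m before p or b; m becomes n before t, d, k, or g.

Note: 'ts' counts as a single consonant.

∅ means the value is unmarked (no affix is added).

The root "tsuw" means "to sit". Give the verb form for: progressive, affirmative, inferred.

Attach polarity affirmative uw- → uwtsuw.
Attach aspect progressive hu- → huuwtsuw.
Attach evidentiality inferred at- (before consonant 'h') → athuuwtsuw.
Nasal assimilation: no change.

athuuwtsuw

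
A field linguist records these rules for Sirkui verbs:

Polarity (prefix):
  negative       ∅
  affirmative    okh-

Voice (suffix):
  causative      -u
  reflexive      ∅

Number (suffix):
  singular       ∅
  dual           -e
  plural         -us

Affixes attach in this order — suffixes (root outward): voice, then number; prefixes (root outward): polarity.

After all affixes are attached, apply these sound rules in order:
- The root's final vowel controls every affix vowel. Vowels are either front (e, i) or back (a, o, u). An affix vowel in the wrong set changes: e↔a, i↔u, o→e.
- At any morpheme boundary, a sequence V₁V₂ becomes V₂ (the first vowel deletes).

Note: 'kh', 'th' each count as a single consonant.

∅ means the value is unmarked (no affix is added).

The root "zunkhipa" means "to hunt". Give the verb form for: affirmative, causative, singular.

okhzunkhipu

Attach voice causative -u → zunkhipau.
Attach polarity affirmative okh- → okhzunkhipau.
number = singular: zero marking, form stays okhzunkhipau.
Vowel harmony: no change.
Apply vowel deletion: okhzunkhipau → okhzunkhipu.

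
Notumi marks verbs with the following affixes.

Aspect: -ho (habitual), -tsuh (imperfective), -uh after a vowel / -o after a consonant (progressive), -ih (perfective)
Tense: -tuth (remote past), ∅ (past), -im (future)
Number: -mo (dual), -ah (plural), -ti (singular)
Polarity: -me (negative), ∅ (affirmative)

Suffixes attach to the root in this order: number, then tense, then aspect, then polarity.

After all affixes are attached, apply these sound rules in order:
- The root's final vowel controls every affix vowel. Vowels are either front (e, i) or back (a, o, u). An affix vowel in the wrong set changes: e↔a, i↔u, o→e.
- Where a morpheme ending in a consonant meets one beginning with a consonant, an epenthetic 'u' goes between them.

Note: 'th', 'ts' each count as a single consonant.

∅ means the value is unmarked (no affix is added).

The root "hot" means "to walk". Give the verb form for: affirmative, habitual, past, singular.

Attach number singular -ti → hotti.
tense = past: zero marking, form stays hotti.
Attach aspect habitual -ho → hottiho.
polarity = affirmative: zero marking, form stays hottiho.
Apply vowel harmony: hottiho → hottuho.
Apply epenthesis: hottuho → hotutuho.

hotutuho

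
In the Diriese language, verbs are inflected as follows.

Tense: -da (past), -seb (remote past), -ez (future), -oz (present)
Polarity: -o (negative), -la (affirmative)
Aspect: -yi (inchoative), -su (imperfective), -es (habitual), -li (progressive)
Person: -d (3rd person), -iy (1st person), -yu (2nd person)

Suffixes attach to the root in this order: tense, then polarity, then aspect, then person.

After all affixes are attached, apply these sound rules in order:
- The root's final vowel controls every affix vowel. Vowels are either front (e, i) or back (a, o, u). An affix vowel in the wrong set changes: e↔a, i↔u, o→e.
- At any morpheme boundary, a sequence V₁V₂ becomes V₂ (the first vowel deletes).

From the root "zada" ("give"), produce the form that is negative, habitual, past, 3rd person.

zadadasd

Attach tense past -da → zadada.
Attach polarity negative -o → zadadao.
Attach aspect habitual -es → zadadaoes.
Attach person 3rd person -d → zadadaoesd.
Apply vowel harmony: zadadaoesd → zadadaoasd.
Apply vowel deletion: zadadaoasd → zadadasd.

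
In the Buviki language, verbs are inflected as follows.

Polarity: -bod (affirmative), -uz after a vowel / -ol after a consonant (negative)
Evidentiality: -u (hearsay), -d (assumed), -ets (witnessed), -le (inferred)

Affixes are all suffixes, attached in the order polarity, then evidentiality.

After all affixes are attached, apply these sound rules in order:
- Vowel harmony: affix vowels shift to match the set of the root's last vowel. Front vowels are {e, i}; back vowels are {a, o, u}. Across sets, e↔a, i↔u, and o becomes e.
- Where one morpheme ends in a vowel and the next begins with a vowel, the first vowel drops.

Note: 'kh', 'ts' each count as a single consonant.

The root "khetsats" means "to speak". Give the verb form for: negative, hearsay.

Attach polarity negative -ol (after consonant 'ts') → khetsatsol.
Attach evidentiality hearsay -u → khetsatsolu.
Vowel harmony: no change.
Vowel deletion: no change.

khetsatsolu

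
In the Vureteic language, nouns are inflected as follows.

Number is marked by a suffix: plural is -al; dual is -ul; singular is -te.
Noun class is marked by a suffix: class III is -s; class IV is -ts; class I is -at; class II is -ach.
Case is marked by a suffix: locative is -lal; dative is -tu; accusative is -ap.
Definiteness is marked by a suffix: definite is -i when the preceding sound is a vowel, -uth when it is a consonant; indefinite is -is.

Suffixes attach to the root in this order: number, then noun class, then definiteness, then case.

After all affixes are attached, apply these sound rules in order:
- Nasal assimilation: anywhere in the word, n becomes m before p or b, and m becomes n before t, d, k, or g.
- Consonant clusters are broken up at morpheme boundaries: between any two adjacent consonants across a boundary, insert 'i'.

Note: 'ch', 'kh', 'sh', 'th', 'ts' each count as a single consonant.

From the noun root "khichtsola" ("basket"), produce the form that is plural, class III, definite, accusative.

khichtsolaalisuthap

Attach number plural -al → khichtsolaal.
Attach noun class class III -s → khichtsolaals.
Attach definiteness definite -uth (after consonant 's') → khichtsolaalsuth.
Attach case accusative -ap → khichtsolaalsuthap.
Nasal assimilation: no change.
Apply epenthesis: khichtsolaalsuthap → khichtsolaalisuthap.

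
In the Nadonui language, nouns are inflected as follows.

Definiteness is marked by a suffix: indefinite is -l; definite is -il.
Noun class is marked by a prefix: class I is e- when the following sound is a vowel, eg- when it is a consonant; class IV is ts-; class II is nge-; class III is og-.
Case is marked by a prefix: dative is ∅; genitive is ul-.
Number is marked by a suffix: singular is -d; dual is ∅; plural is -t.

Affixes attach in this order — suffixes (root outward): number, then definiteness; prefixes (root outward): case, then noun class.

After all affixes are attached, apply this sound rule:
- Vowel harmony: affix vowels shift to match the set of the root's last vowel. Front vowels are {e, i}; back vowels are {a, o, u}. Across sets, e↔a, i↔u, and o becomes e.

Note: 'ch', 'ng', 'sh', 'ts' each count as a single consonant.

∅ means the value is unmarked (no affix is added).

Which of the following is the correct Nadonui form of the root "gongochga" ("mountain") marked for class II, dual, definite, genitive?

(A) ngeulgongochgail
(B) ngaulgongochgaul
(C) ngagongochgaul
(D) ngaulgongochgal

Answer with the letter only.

B

Attach case genitive ul- → ulgongochga.
number = dual: zero marking, form stays ulgongochga.
Attach noun class class II nge- → ngeulgongochga.
Attach definiteness definite -il → ngeulgongochgail.
Apply vowel harmony: ngeulgongochgail → ngaulgongochgaul.
So the correct form is ngaulgongochgaul, option (B).
(A) ngeulgongochgail is wrong: it fails to apply the sound rule(s).
(D) ngaulgongochgal is wrong: it uses indefinite instead of definite for definiteness.
(C) ngagongochgaul is wrong: it uses dative instead of genitive for case.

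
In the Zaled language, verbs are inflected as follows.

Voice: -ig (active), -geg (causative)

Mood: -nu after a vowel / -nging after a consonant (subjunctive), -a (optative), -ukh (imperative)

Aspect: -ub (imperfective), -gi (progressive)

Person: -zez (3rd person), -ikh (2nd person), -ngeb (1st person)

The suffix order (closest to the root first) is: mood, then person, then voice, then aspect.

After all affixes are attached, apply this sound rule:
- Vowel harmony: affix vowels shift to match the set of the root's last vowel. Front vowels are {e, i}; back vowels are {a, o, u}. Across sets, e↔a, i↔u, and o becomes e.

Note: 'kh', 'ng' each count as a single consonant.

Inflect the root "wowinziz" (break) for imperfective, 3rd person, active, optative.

Attach mood optative -a → wowinziza.
Attach person 3rd person -zez → wowinzizazez.
Attach voice active -ig → wowinzizazezig.
Attach aspect imperfective -ub → wowinzizazezigub.
Apply vowel harmony: wowinzizazezigub → wowinzizezezigib.

wowinzizezezigib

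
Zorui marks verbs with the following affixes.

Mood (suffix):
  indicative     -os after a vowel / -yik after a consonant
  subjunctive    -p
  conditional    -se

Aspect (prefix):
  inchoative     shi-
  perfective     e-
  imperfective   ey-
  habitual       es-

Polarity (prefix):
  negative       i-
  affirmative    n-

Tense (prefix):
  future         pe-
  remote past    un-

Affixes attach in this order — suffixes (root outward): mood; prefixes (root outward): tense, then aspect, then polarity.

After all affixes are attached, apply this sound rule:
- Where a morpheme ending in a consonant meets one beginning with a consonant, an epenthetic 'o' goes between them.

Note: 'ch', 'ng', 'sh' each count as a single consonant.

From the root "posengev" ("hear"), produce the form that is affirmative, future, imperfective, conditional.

Attach mood conditional -se → posengevse.
Attach tense future pe- → peposengevse.
Attach aspect imperfective ey- → eypeposengevse.
Attach polarity affirmative n- → neypeposengevse.
Apply epenthesis: neypeposengevse → neyopeposengevose.

neyopeposengevose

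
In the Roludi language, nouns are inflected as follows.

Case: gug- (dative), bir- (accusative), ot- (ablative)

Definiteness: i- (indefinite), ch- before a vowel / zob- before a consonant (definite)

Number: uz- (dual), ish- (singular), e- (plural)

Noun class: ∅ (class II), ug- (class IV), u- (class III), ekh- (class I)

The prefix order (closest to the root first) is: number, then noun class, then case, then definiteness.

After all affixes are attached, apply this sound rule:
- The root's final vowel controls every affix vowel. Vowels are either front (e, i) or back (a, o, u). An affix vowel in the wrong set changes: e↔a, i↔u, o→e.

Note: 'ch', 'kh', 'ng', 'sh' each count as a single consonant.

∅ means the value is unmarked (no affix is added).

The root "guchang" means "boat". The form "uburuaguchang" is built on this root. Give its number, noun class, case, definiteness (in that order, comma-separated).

plural, class III, accusative, indefinite

Segment: i-bir-u-e-guchang.
number: e- → plural.
noun class: u- → class III.
case: bir- → accusative.
definiteness: i- → indefinite.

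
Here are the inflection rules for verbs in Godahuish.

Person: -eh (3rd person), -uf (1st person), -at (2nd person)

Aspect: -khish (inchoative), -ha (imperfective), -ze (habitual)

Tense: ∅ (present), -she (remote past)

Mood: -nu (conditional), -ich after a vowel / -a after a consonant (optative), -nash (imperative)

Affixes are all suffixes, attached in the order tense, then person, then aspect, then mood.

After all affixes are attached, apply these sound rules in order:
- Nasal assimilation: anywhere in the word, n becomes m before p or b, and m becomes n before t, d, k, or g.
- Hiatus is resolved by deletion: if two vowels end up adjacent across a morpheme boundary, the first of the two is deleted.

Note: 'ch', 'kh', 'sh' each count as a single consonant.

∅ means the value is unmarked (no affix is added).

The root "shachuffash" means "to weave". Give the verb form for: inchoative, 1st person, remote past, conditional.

Attach tense remote past -she → shachuffashshe.
Attach person 1st person -uf → shachuffashsheuf.
Attach aspect inchoative -khish → shachuffashsheufkhish.
Attach mood conditional -nu → shachuffashsheufkhishnu.
Nasal assimilation: no change.
Apply vowel deletion: shachuffashsheufkhishnu → shachuffashshufkhishnu.

shachuffashshufkhishnu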